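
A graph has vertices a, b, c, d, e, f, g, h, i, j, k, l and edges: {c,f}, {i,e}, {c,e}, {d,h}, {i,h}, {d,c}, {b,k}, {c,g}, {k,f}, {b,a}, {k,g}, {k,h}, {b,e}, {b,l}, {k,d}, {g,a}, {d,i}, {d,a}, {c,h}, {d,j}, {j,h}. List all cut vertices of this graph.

Removing b increases the component count from 1 to 2, so b is a cut vertex.
By contrast removing l leaves 1 component; it is not a cut vertex. No other vertex is a cut vertex either.

b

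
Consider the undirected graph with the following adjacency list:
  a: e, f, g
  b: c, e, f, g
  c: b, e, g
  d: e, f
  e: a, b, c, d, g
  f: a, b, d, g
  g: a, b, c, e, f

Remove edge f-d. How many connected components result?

1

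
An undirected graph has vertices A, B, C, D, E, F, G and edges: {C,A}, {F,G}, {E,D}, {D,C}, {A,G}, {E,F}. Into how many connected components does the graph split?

B is isolated — a component by itself.
Starting from A we can reach A, C, D, E, F, G. That is one component of size 6.
Total: 2 components.

2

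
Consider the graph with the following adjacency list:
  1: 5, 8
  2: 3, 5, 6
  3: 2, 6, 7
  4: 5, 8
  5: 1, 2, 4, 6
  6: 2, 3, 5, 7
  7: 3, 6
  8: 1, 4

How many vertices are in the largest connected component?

Starting from 1 we can reach 1, 2, 3, 4, 5, 6, 7, 8. That is one component of size 8.
The largest has 8 vertices.

8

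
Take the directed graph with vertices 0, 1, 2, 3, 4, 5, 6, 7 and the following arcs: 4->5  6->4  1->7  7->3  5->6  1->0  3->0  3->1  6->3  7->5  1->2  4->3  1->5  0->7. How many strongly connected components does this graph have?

{0, 1, 3, 4, 5, 6, 7} are all mutually reachable — one SCC of size 7.
{2} is an SCC by itself.
That gives 2 strongly connected components.

2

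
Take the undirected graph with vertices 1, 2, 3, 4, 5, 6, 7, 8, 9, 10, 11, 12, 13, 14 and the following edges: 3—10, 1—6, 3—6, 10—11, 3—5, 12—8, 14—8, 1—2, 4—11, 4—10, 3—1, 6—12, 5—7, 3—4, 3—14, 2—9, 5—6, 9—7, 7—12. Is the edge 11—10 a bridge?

After removing 11—10, the path 11-4-10 still connects them, so the edge is not a bridge.

No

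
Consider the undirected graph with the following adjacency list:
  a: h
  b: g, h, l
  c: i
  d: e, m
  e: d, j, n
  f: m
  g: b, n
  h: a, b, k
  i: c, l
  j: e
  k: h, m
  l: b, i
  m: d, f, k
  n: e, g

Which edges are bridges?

a-h, b-l, c-i, e-j, f-m, i-l

The edges on the cycle n-g-b-h-k-m-d-e-n are not bridges since each lies on that cycle.
But removing l-i disconnects l from i; removing h-a disconnects h from a; removing i-c disconnects i from c; removing f-m disconnects f from m — these are bridges.
In total 6 edges are bridges.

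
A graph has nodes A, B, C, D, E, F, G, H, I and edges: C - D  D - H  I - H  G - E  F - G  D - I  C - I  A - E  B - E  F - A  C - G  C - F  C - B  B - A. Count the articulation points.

Removing C increases the component count from 1 to 2, so C is a cut vertex.
By contrast removing F leaves 1 component; it is not a cut vertex. No other vertex is a cut vertex either.

1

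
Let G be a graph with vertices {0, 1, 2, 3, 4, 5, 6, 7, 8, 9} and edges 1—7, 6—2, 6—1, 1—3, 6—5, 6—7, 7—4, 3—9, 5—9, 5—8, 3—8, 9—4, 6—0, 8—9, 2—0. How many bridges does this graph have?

The edges on the cycle 6-2-0-6 are not bridges since each lies on that cycle.
Every edge lies on some cycle, so there are no bridges.

0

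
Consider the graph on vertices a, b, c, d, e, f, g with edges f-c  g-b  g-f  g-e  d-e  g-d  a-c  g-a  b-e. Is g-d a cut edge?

After removing g-d, the path g-e-d still connects them, so the edge is not a bridge.

No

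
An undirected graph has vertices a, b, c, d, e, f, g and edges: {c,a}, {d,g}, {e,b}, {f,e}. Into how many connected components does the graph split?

3

Starting from a we can reach a, c. That is one component of size 2.
Starting from d we can reach d, g. That is one component of size 2.
Starting from b we can reach b, e, f. That is one component of size 3.
Total: 3 components.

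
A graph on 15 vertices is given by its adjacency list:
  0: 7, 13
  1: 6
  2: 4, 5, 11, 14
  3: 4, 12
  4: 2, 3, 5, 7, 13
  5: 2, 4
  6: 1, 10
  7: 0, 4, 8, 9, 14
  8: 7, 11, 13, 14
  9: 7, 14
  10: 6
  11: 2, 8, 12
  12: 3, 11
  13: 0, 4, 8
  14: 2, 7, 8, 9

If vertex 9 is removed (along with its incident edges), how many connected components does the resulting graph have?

2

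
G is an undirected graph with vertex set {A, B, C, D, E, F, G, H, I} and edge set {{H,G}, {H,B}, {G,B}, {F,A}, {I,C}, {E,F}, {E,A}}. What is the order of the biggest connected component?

D is isolated — a component by itself.
Starting from C we can reach C, I. That is one component of size 2.
Starting from A we can reach A, E, F. That is one component of size 3.
Starting from B we can reach B, G, H. That is one component of size 3.
The largest has 3 vertices.

3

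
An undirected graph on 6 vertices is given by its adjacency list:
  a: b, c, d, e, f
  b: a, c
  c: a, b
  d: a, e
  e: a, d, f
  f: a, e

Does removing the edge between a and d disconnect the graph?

After removing a-d, the path a-e-d still connects them, so the edge is not a bridge.

No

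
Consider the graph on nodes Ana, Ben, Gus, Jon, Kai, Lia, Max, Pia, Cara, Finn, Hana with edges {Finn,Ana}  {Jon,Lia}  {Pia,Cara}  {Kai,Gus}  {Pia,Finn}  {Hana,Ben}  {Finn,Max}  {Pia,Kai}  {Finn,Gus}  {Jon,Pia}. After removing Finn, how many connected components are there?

4

With Finn gone, the remaining components are: {Ana}; {Max}; {Ben, Hana}; {Gus, Jon, Kai, Lia, Pia, Cara}.
That is 4 components.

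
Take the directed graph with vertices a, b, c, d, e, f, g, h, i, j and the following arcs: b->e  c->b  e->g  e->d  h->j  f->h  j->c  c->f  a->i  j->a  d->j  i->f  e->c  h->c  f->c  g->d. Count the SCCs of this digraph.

1

{a, b, c, d, e, f, g, h, i, j} are all mutually reachable — one SCC of size 10.
That gives 1 strongly connected component.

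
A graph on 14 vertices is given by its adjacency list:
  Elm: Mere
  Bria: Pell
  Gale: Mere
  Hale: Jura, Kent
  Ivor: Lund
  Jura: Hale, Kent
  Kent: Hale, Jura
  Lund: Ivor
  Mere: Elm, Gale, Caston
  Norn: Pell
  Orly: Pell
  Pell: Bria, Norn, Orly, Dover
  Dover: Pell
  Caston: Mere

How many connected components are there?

4

Starting from Ivor we can reach Ivor, Lund. That is one component of size 2.
Starting from Hale we can reach Hale, Jura, Kent. That is one component of size 3.
Starting from Elm we can reach Elm, Gale, Mere, Caston. That is one component of size 4.
Starting from Bria we can reach Bria, Norn, Orly, Pell, Dover. That is one component of size 5.
Total: 4 components.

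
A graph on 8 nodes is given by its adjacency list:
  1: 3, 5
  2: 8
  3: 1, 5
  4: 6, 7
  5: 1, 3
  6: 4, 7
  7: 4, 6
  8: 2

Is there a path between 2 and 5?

The component containing 2 is {2, 8}, and 5 is not in it.

No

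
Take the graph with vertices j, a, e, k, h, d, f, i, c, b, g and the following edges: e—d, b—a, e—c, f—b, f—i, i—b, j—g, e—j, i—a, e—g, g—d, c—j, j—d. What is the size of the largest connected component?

h is isolated — a component by itself.
k is isolated — a component by itself.
Starting from a we can reach a, b, f, i. That is one component of size 4.
Starting from c we can reach c, d, e, g, j. That is one component of size 5.
The largest has 5 vertices.

5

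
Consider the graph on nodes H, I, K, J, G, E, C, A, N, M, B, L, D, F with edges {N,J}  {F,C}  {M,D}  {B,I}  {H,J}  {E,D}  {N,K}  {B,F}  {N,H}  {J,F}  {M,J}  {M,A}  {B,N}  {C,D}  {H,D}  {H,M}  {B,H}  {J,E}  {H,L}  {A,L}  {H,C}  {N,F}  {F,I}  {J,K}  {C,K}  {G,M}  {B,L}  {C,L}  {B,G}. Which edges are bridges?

The edges on the cycle B-G-M-H-N-B are not bridges since each lies on that cycle.
Every edge lies on some cycle, so there are no bridges.

none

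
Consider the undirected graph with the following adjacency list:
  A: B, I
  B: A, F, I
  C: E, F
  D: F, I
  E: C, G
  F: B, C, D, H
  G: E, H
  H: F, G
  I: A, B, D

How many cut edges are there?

0

The edges on the cycle F-D-I-A-B-F are not bridges since each lies on that cycle.
Every edge lies on some cycle, so there are no bridges.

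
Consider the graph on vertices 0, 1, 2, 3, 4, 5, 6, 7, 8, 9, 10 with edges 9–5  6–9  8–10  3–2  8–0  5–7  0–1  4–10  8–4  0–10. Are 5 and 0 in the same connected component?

No

The component containing 5 is {5, 6, 7, 9}, and 0 is not in it.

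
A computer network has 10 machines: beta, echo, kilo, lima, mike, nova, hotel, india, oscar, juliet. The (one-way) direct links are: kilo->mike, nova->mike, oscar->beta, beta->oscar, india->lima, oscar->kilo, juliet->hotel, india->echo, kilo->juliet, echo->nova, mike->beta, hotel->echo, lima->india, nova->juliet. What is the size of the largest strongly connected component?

{beta, echo, kilo, mike, nova, hotel, oscar, juliet} are all mutually reachable — one SCC of size 8.
{lima, india} are all mutually reachable — one SCC of size 2.
The largest has 8 vertices.

8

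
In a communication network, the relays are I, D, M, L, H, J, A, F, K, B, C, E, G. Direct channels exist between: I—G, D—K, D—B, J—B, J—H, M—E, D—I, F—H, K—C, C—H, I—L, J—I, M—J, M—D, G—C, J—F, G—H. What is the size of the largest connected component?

A is isolated — a component by itself.
Starting from B we can reach B, C, D, E, F, G, H, I, J, K, L, M. That is one component of size 12.
The largest has 12 vertices.

12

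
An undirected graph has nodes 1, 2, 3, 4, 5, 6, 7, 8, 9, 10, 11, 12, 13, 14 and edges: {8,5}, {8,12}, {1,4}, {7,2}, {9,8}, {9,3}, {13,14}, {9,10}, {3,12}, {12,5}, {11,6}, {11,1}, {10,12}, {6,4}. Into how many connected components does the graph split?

4

Starting from 13 we can reach 13, 14. That is one component of size 2.
Starting from 2 we can reach 2, 7. That is one component of size 2.
Starting from 1 we can reach 1, 4, 6, 11. That is one component of size 4.
Starting from 3 we can reach 3, 5, 8, 9, 10, 12. That is one component of size 6.
Total: 4 components.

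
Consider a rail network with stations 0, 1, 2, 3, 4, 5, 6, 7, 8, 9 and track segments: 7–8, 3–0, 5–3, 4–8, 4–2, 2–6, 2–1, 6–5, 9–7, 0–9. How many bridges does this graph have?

The edges on the cycle 4-2-6-5-3-0-9-7-8-4 are not bridges since each lies on that cycle.
But removing 2–1 disconnects 2 from 1 — this is a bridge.

1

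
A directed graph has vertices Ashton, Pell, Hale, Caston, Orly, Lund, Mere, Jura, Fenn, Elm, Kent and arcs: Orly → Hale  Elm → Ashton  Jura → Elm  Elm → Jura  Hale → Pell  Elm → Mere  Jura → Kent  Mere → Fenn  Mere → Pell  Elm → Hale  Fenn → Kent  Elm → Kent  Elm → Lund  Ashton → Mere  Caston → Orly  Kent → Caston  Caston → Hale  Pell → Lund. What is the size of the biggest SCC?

2

{Elm, Jura} are all mutually reachable — one SCC of size 2.
{Pell} is an SCC by itself.
{Kent} is an SCC by itself.
{Mere} is an SCC by itself.
{Hale} is an SCC by itself.
(and 5 more singleton SCCs)
The largest has 2 vertices.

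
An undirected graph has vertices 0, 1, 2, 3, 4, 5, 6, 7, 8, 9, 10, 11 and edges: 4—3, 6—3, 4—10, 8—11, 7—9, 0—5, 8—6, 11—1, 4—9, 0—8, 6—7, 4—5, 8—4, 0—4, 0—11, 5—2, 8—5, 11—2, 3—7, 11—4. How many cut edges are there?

2

The edges on the cycle 8-11-4-9-7-6-8 are not bridges since each lies on that cycle.
But removing 10—4 disconnects 10 from 4; removing 11—1 disconnects 11 from 1 — these are bridges.
That makes 2 bridges.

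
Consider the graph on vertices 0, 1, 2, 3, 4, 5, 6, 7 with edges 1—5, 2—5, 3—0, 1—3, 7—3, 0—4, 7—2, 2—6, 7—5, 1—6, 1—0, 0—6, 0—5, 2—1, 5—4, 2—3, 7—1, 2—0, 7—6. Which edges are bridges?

The edges on the cycle 2-1-3-0-2 are not bridges since each lies on that cycle.
Every edge lies on some cycle, so there are no bridges.

none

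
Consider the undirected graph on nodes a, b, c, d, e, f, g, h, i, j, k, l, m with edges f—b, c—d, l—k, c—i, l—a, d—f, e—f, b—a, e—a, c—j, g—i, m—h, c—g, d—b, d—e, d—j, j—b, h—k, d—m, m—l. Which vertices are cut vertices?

c

Removing c increases the component count from 1 to 2, so c is a cut vertex.
By contrast removing m leaves 1 component; it is not a cut vertex. No other vertex is a cut vertex either.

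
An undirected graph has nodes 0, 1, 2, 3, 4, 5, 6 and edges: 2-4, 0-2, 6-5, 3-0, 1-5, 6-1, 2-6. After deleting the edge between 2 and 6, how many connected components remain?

Before removal there is 1 component.
2-6 is a bridge — removing it separates 2's side from 6's side.
After removal: 2 components.

2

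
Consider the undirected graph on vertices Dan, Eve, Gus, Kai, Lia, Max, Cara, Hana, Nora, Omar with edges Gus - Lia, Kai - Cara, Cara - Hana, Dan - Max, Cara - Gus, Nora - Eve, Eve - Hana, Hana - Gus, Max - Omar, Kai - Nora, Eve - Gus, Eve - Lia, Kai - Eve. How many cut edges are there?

2

The edges on the cycle Kai-Nora-Eve-Kai are not bridges since each lies on that cycle.
But removing Max - Omar disconnects Max from Omar; removing Max - Dan disconnects Max from Dan — these are bridges.
That makes 2 bridges.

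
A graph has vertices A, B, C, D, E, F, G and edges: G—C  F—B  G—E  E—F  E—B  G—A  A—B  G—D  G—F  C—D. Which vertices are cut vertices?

Removing G increases the component count from 1 to 2, so G is a cut vertex.
By contrast removing C leaves 1 component; it is not a cut vertex. No other vertex is a cut vertex either.

G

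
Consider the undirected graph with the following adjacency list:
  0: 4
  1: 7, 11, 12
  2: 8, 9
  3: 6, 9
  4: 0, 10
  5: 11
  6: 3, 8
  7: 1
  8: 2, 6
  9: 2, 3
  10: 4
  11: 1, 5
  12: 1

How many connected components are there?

3

Starting from 0 we can reach 0, 4, 10. That is one component of size 3.
Starting from 1 we can reach 1, 5, 7, 11, 12. That is one component of size 5.
Starting from 2 we can reach 2, 3, 6, 8, 9. That is one component of size 5.
Total: 3 components.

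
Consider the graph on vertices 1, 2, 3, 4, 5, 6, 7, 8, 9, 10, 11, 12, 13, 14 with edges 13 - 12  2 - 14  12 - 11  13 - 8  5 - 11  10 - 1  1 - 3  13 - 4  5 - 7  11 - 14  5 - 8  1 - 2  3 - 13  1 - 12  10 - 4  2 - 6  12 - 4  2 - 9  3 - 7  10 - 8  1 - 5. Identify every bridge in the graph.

The edges on the cycle 1-3-13-12-1 are not bridges since each lies on that cycle.
But removing 2 - 6 disconnects 2 from 6; removing 9 - 2 disconnects 9 from 2 — these are bridges.

2-6, 2-9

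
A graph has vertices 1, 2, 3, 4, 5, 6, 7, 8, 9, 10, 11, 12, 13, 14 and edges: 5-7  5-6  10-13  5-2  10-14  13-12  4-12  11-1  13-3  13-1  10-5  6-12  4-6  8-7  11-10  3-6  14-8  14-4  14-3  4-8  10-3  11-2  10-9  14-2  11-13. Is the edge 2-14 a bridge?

After removing 2-14, the path 2-11-10-14 still connects them, so the edge is not a bridge.

No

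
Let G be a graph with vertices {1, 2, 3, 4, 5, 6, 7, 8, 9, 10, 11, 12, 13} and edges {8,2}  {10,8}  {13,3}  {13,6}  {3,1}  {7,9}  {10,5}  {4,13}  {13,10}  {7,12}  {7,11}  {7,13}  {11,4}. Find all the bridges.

The edges on the cycle 7-11-4-13-7 are not bridges since each lies on that cycle.
But removing 8—2 disconnects 8 from 2; removing 7—12 disconnects 7 from 12; removing 10—5 disconnects 10 from 5; removing 13—10 disconnects 13 from 10 — these are bridges.
In total 9 edges are bridges.

1-3, 10-13, 10-5, 10-8, 12-7, 13-3, 13-6, 2-8, 7-9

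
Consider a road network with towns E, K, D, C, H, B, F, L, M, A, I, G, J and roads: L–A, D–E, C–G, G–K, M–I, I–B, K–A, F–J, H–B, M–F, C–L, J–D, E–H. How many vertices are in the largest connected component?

Starting from A we can reach A, C, G, K, L. That is one component of size 5.
Starting from B we can reach B, D, E, F, H, I, J, M. That is one component of size 8.
The largest has 8 vertices.

8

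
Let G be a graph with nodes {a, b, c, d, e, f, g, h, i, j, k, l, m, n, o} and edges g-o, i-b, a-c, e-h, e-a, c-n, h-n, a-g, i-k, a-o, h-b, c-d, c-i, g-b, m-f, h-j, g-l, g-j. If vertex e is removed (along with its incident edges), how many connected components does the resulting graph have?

With e gone, the remaining components are: {f, m}; {a, b, c, d, g, h, i, j, k, l, n, o}.
That is 2 components.

2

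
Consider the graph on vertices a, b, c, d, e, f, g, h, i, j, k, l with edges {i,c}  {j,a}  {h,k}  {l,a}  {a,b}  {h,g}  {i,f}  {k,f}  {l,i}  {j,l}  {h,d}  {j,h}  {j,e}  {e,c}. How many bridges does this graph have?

The edges on the cycle j-h-k-f-i-l-j are not bridges since each lies on that cycle.
But removing g–h disconnects g from h; removing d–h disconnects d from h; removing b–a disconnects b from a — these are bridges.
That makes 3 bridges.

3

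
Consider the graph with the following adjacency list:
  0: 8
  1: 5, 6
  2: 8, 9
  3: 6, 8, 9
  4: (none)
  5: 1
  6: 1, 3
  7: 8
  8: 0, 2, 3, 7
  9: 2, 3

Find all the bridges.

0-8, 1-5, 1-6, 3-6, 7-8

The edges on the cycle 3-9-2-8-3 are not bridges since each lies on that cycle.
But removing 8-0 disconnects 8 from 0; removing 6-1 disconnects 6 from 1; removing 3-6 disconnects 3 from 6; removing 7-8 disconnects 7 from 8 — these are bridges.
In total 5 edges are bridges.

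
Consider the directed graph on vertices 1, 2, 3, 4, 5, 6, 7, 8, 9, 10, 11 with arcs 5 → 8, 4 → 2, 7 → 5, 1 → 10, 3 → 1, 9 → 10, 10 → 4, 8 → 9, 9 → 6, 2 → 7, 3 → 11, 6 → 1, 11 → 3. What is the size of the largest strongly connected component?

9

{1, 2, 4, 5, 6, 7, 8, 9, 10} are all mutually reachable — one SCC of size 9.
{3, 11} are all mutually reachable — one SCC of size 2.
The largest has 9 vertices.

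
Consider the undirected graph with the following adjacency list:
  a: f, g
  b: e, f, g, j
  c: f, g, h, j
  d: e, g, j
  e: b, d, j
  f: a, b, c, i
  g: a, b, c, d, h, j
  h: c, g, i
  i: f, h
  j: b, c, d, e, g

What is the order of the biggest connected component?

10

Starting from a we can reach a, b, c, d, e, f, g, h, i, j. That is one component of size 10.
The largest has 10 vertices.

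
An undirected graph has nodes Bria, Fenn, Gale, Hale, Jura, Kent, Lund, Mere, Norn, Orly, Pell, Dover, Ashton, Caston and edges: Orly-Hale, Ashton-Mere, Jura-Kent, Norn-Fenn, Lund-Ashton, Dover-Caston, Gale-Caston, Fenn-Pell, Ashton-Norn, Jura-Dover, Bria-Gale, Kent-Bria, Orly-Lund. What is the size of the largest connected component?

8

Starting from Bria we can reach Bria, Gale, Jura, Kent, Dover, Caston. That is one component of size 6.
Starting from Fenn we can reach Fenn, Hale, Lund, Mere, Norn, Orly, Pell, Ashton. That is one component of size 8.
The largest has 8 vertices.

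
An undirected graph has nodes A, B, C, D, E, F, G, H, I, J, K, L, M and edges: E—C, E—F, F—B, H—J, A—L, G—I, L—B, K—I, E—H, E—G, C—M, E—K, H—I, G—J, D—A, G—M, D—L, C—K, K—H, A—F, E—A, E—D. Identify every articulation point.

Removing E increases the component count from 1 to 2, so E is a cut vertex.
By contrast removing J leaves 1 component; it is not a cut vertex. No other vertex is a cut vertex either.

E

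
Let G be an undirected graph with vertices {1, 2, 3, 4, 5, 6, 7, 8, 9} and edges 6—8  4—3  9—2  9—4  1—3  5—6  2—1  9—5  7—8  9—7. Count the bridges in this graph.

0

The edges on the cycle 9-2-1-3-4-9 are not bridges since each lies on that cycle.
Every edge lies on some cycle, so there are no bridges.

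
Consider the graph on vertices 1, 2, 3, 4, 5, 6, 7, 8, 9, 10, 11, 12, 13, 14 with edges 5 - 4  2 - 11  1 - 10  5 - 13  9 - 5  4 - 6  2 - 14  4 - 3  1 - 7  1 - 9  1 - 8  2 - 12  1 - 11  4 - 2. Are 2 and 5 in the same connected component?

Yes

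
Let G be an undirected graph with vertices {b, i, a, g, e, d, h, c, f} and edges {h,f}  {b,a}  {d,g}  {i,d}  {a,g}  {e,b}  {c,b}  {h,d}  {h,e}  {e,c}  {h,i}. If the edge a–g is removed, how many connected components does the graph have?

1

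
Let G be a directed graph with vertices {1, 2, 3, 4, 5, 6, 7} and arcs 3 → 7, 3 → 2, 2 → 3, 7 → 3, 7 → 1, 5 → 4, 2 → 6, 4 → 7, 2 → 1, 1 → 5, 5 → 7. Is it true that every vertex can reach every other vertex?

No

There is no directed path from 6 to 5, so the graph is not strongly connected.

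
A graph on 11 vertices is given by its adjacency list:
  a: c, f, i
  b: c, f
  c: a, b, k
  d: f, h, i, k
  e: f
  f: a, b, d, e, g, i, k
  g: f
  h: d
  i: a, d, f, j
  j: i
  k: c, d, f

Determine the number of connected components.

Starting from a we can reach a, b, c, d, e, f, g, h, i, j, k. That is one component of size 11.
Total: 1 component.

1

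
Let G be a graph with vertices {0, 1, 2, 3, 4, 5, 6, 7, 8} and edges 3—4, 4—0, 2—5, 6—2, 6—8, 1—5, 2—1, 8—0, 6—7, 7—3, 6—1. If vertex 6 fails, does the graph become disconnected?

Deleting 6 raises the number of components from 1 to 2, so 6 is a cut vertex.

Yes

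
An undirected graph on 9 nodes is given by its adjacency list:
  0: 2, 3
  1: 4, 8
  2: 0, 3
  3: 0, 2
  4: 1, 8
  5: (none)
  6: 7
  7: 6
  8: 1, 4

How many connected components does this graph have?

4

5 is isolated — a component by itself.
Starting from 6 we can reach 6, 7. That is one component of size 2.
Starting from 0 we can reach 0, 2, 3. That is one component of size 3.
Starting from 1 we can reach 1, 4, 8. That is one component of size 3.
Total: 4 components.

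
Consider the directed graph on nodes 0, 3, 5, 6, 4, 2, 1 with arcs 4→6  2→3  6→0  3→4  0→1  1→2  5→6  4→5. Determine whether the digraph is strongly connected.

From 2 we can reach every vertex (0, 1, 2, 3, 4, 5, 6), and every vertex can reach 2 (0, 1, 2, 3, 4, 5, 6). So the whole graph is one strongly connected component.

Yes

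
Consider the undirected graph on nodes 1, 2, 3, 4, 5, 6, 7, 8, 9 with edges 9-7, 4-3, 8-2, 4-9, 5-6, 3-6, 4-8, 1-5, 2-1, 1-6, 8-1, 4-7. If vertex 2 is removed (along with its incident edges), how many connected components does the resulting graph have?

1

With 2 gone, the remaining components are: {1, 3, 4, 5, 6, 7, 8, 9}.
That is 1 component.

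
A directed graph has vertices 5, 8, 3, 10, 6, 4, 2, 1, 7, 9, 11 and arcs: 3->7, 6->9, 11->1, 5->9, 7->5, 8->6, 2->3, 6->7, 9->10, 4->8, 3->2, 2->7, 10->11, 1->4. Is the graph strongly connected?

No

There is no directed path from 5 to 3, so the graph is not strongly connected.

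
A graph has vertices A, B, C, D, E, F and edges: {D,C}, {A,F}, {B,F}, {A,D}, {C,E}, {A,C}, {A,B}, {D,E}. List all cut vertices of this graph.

A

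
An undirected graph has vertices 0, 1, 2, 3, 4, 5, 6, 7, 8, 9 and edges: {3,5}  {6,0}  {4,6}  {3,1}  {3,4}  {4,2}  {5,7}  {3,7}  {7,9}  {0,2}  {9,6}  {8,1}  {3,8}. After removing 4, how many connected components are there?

With 4 gone, the remaining components are: {0, 1, 2, 3, 5, 6, 7, 8, 9}.
That is 1 component.

1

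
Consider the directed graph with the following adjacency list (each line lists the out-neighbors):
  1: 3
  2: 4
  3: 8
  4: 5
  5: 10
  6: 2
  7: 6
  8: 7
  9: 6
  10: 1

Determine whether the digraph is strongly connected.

No

There is no directed path from 2 to 9, so the graph is not strongly connected.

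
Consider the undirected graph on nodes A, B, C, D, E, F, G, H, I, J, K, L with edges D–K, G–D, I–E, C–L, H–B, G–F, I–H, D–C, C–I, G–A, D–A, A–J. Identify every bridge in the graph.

The edges on the cycle G-D-A-G are not bridges since each lies on that cycle.
But removing D–C disconnects D from C; removing C–I disconnects C from I; removing D–K disconnects D from K; removing A–J disconnects A from J — these are bridges.
In total 9 edges are bridges.

A-J, B-H, C-D, C-I, C-L, D-K, E-I, F-G, H-I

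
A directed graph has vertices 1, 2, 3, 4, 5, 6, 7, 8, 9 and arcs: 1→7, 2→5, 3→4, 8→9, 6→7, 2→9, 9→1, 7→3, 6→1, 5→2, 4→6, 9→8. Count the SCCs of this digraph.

{1, 3, 4, 6, 7} are all mutually reachable — one SCC of size 5.
{8, 9} are all mutually reachable — one SCC of size 2.
{2, 5} are all mutually reachable — one SCC of size 2.
That gives 3 strongly connected components.

3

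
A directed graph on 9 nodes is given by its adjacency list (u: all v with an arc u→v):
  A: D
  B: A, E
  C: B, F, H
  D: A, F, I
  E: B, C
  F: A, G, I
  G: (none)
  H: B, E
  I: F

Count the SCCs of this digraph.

{A, D, F, I} are all mutually reachable — one SCC of size 4.
{B, C, E, H} are all mutually reachable — one SCC of size 4.
{G} is an SCC by itself.
That gives 3 strongly connected components.

3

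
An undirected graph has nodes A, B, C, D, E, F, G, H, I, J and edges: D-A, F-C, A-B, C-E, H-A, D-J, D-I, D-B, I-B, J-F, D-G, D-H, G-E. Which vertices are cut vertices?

D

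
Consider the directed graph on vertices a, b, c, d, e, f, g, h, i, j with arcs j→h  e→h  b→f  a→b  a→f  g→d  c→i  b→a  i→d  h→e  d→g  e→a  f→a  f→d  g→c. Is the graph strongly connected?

No

There is no directed path from d to h, so the graph is not strongly connected.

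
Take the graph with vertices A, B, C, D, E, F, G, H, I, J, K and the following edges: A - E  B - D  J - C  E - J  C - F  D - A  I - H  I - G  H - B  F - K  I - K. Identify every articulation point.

I

Removing I increases the component count from 1 to 2, so I is a cut vertex.
By contrast removing G leaves 1 component; it is not a cut vertex. No other vertex is a cut vertex either.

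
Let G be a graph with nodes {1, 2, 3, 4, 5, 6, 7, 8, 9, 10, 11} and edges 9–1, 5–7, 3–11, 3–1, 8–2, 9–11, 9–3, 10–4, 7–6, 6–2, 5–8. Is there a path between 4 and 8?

The component containing 4 is {4, 10}, and 8 is not in it.

No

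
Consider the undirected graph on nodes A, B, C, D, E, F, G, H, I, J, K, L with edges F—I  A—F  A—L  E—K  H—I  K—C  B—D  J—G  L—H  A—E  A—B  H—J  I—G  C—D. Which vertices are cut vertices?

A

Removing A increases the component count from 1 to 2, so A is a cut vertex.
By contrast removing F leaves 1 component; it is not a cut vertex. No other vertex is a cut vertex either.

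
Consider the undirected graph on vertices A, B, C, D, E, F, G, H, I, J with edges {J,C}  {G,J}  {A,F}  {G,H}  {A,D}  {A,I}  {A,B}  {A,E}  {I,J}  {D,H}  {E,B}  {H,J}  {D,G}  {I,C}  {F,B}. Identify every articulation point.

A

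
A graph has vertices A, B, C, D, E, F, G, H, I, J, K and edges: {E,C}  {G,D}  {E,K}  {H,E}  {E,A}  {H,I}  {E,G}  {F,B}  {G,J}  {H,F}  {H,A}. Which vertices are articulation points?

E, F, G, H

Removing E increases the component count from 1 to 4, so E is a cut vertex.
Removing F increases the component count from 1 to 2, so F is a cut vertex.
Removing G increases the component count from 1 to 3, so G is a cut vertex.
Likewise H is a cut vertex.
By contrast removing C leaves 1 component; it is not a cut vertex. No other vertex is a cut vertex either.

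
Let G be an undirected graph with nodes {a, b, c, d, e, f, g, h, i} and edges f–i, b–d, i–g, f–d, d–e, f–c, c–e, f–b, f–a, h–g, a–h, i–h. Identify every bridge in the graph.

none

The edges on the cycle f-a-h-g-i-f are not bridges since each lies on that cycle.
Every edge lies on some cycle, so there are no bridges.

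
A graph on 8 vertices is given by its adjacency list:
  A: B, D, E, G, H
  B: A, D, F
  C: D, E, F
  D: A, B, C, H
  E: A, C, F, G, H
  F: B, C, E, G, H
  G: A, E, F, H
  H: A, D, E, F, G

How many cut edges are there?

0

The edges on the cycle E-F-C-E are not bridges since each lies on that cycle.
Every edge lies on some cycle, so there are no bridges.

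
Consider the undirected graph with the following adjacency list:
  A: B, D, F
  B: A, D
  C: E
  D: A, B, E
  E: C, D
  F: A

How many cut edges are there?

The edges on the cycle A-D-B-A are not bridges since each lies on that cycle.
But removing D-E disconnects D from E; removing E-C disconnects E from C; removing A-F disconnects A from F — these are bridges.
That makes 3 bridges.

3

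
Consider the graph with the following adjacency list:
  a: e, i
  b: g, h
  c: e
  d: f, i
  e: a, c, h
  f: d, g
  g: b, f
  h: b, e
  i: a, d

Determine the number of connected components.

Starting from a we can reach a, b, c, d, e, f, g, h, i. That is one component of size 9.
Total: 1 component.

1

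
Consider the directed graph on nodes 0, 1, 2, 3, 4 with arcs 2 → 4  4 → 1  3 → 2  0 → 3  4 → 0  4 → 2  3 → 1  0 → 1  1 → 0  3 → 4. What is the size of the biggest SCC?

{0, 1, 2, 3, 4} are all mutually reachable — one SCC of size 5.
The largest has 5 vertices.

5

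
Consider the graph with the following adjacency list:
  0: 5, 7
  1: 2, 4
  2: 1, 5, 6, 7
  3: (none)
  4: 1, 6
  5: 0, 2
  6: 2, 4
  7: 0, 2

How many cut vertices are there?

1

Removing 2 increases the component count from 2 to 3, so 2 is a cut vertex.
By contrast removing 7 leaves 2 components; it is not a cut vertex. No other vertex is a cut vertex either.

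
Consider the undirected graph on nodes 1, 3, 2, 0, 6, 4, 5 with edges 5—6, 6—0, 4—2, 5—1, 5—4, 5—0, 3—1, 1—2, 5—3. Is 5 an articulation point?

Deleting 5 raises the number of components from 1 to 2, so 5 is a cut vertex.

Yes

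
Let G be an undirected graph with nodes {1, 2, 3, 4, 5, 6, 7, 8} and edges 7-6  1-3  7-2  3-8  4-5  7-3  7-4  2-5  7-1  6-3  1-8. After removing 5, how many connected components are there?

With 5 gone, the remaining components are: {1, 2, 3, 4, 6, 7, 8}.
That is 1 component.

1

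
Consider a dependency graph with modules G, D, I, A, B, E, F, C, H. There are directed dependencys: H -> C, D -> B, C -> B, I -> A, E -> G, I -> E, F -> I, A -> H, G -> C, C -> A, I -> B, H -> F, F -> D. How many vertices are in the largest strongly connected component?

7

{A, C, E, F, G, H, I} are all mutually reachable — one SCC of size 7.
{B} is an SCC by itself.
{D} is an SCC by itself.
The largest has 7 vertices.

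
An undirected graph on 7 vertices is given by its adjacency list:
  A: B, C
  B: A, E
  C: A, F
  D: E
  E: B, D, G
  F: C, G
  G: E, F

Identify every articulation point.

Removing E increases the component count from 1 to 2, so E is a cut vertex.
By contrast removing G leaves 1 component; it is not a cut vertex. No other vertex is a cut vertex either.

E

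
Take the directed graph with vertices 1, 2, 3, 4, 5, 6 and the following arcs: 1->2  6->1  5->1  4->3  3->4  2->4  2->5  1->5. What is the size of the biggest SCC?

{1, 2, 5} are all mutually reachable — one SCC of size 3.
{3, 4} are all mutually reachable — one SCC of size 2.
{6} is an SCC by itself.
The largest has 3 vertices.

3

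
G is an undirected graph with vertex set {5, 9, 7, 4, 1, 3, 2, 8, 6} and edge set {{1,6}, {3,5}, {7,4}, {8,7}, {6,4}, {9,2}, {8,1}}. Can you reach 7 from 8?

From 8 we can reach 1, 4, 6, 7, 8, which includes 7.

Yes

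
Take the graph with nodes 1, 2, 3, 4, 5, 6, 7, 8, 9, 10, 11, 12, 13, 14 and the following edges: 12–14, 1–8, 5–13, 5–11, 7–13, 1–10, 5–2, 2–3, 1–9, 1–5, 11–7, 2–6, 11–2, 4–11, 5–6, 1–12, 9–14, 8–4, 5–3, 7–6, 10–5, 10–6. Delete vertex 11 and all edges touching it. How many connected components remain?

With 11 gone, the remaining components are: {1, 2, 3, 4, 5, 6, 7, 8, 9, 10, 12, 13, 14}.
That is 1 component.

1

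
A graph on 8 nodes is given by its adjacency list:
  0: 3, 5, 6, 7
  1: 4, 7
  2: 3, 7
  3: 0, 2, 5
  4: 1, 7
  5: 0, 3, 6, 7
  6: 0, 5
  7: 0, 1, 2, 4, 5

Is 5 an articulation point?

Deleting 5 leaves 1 component (was 1) (its neighbors 0, 3, 6, 7 remain connected to each other), so 5 is not a cut vertex.

No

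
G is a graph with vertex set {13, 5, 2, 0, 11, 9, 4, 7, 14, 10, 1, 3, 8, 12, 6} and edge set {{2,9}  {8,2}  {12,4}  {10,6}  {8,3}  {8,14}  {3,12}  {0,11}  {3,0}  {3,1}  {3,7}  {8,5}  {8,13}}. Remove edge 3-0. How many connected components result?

3

Before removal there are 2 components.
3-0 is a bridge — removing it separates 3's side from 0's side.
After removal: 3 components.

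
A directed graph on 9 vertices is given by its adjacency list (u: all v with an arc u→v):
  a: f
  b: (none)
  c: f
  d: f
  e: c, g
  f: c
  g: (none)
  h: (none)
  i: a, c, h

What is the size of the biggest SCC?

{c, f} are all mutually reachable — one SCC of size 2.
{e} is an SCC by itself.
{b} is an SCC by itself.
{g} is an SCC by itself.
{h} is an SCC by itself.
(and 3 more singleton SCCs)
The largest has 2 vertices.

2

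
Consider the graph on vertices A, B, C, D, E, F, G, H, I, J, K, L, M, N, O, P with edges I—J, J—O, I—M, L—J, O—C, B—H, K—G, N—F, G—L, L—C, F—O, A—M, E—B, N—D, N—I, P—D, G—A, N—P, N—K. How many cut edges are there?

The edges on the cycle N-P-D-N are not bridges since each lies on that cycle.
But removing E—B disconnects E from B; removing B—H disconnects B from H — these are bridges.
That makes 2 bridges.

2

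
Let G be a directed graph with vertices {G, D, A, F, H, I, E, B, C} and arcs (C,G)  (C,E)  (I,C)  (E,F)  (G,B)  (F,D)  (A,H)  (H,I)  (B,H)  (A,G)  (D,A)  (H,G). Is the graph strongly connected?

Yes

From D we can reach every vertex (A, B, C, D, E, F, G, H, I), and every vertex can reach D (A, B, C, D, E, F, G, H, I). So the whole graph is one strongly connected component.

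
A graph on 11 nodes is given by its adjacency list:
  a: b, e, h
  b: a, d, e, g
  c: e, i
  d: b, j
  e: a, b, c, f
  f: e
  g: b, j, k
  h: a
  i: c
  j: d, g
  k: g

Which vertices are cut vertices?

Removing a increases the component count from 1 to 2, so a is a cut vertex.
Removing b increases the component count from 1 to 2, so b is a cut vertex.
Removing c increases the component count from 1 to 2, so c is a cut vertex.
Likewise e, g are cut vertices.
By contrast removing f leaves 1 component; it is not a cut vertex. No other vertex is a cut vertex either.

a, b, c, e, g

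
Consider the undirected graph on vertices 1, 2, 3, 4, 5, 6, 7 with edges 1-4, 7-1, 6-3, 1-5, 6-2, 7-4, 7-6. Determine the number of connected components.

Starting from 1 we can reach 1, 2, 3, 4, 5, 6, 7. That is one component of size 7.
Total: 1 component.

1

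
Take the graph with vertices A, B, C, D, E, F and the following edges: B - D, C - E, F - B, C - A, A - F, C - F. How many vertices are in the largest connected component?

Starting from A we can reach A, B, C, D, E, F. That is one component of size 6.
The largest has 6 vertices.

6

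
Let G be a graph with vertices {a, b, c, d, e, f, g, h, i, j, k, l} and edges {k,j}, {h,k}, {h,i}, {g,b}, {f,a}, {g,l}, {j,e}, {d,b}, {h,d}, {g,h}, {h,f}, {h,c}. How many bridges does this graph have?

8

The edges on the cycle g-h-d-b-g are not bridges since each lies on that cycle.
But removing h-c disconnects h from c; removing h-k disconnects h from k; removing k-j disconnects k from j; removing i-h disconnects i from h — these are bridges.
In total 8 edges are bridges.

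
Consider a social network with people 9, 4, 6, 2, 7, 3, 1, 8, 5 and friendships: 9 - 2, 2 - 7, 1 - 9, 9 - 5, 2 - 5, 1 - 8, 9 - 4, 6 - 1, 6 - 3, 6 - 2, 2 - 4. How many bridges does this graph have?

3

The edges on the cycle 9-2-5-9 are not bridges since each lies on that cycle.
But removing 8 - 1 disconnects 8 from 1; removing 2 - 7 disconnects 2 from 7; removing 6 - 3 disconnects 6 from 3 — these are bridges.
That makes 3 bridges.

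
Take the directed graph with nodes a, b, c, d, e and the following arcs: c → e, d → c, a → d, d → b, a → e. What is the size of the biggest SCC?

{b} is an SCC by itself.
{e} is an SCC by itself.
{d} is an SCC by itself.
{a} is an SCC by itself.
{c} is an SCC by itself.
The largest has 1 vertex.

1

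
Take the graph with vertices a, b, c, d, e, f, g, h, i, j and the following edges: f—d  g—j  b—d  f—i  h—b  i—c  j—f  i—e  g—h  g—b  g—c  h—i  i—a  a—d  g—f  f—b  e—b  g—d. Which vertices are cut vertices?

Removing e, for instance, still leaves 1 component. No single vertex removal increases the component count — the graph has no articulation points.

none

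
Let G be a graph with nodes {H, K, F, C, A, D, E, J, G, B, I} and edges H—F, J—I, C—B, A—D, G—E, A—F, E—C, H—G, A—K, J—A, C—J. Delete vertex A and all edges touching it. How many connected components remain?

3

With A gone, the remaining components are: {D}; {K}; {B, C, E, F, G, H, I, J}.
That is 3 components.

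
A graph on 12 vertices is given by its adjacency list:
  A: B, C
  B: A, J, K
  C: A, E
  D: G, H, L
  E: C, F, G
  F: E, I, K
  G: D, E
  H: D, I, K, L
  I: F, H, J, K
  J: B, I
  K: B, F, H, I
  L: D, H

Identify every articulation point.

none

Removing A, for instance, still leaves 1 component. No single vertex removal increases the component count — the graph has no articulation points.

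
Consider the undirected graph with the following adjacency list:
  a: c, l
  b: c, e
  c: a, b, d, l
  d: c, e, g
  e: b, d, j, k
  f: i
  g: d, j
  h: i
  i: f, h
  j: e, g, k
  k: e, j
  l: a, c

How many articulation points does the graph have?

2

Removing c increases the component count from 2 to 3, so c is a cut vertex.
Removing i increases the component count from 2 to 3, so i is a cut vertex.
By contrast removing e leaves 2 components; it is not a cut vertex. No other vertex is a cut vertex either.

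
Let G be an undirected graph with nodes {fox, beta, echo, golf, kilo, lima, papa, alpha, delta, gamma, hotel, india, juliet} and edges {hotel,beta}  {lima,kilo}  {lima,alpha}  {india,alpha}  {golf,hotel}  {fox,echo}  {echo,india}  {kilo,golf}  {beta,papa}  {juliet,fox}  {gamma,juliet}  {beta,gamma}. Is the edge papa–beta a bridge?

Removing papa–beta leaves no path between papa and beta: the component count goes from 2 to 3. So it is a bridge.

Yes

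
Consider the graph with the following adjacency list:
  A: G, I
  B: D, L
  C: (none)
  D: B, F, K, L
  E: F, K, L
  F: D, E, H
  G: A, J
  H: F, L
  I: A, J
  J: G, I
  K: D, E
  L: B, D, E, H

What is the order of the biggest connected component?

C is isolated — a component by itself.
Starting from A we can reach A, G, I, J. That is one component of size 4.
Starting from B we can reach B, D, E, F, H, K, L. That is one component of size 7.
The largest has 7 vertices.

7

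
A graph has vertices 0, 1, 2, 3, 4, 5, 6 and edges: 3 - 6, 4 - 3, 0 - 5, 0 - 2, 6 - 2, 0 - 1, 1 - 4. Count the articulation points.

1

Removing 0 increases the component count from 1 to 2, so 0 is a cut vertex.
By contrast removing 1 leaves 1 component; it is not a cut vertex. No other vertex is a cut vertex either.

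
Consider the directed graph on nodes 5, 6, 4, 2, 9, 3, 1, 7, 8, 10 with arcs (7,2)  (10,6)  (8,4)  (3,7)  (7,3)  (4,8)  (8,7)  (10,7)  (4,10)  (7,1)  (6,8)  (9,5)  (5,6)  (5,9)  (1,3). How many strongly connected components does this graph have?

{4, 6, 8, 10} are all mutually reachable — one SCC of size 4.
{1, 3, 7} are all mutually reachable — one SCC of size 3.
{5, 9} are all mutually reachable — one SCC of size 2.
{2} is an SCC by itself.
That gives 4 strongly connected components.

4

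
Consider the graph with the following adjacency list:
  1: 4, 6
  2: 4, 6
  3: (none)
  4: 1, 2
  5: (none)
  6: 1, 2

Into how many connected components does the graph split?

3

3 is isolated — a component by itself.
5 is isolated — a component by itself.
Starting from 1 we can reach 1, 2, 4, 6. That is one component of size 4.
Total: 3 components.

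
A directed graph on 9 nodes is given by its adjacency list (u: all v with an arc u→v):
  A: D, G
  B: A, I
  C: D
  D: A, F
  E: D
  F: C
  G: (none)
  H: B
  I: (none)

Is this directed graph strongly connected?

No

There is no directed path from H to E, so the graph is not strongly connected.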